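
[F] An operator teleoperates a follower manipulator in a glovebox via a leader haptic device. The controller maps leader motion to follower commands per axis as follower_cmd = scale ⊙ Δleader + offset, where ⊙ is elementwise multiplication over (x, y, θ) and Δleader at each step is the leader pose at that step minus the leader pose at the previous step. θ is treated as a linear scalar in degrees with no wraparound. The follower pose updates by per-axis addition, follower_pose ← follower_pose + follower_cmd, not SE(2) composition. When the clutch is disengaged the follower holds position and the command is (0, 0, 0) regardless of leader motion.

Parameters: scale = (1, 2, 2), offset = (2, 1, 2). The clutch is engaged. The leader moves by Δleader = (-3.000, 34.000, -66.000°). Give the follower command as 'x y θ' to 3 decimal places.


axis x: 1·-3.000 + 2 = -1.000
axis y: 2·34.000 + 1 = 69.000
axis θ: 2·-66.000 + 2 = -130.000

-1.000 69.000 -130.000


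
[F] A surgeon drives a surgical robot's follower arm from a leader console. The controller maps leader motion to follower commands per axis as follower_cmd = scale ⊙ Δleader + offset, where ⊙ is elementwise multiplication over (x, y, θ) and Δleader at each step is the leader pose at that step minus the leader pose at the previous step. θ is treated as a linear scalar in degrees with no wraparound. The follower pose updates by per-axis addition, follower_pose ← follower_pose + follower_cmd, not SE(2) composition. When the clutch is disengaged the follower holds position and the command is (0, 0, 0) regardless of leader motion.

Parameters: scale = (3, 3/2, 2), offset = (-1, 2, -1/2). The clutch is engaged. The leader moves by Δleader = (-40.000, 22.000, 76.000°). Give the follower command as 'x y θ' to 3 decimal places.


axis x: 3·-40.000 + -1 = -121.000
axis y: 3/2·22.000 + 2 = 35.000
axis θ: 2·76.000 + -1/2 = 151.500

-121.000 35.000 151.500


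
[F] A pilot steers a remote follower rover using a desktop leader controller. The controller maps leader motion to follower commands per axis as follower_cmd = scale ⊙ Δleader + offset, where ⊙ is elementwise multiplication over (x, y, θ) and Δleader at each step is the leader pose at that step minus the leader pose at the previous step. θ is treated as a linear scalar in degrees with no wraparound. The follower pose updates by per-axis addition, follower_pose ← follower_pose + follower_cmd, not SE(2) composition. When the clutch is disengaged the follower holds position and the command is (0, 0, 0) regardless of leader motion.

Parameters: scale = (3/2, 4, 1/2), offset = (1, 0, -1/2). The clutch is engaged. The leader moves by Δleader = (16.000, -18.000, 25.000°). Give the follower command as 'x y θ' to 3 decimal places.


25.000 -72.000 12.000

axis x: 3/2·16.000 + 1 = 25.000
axis y: 4·-18.000 + 0 = -72.000
axis θ: 1/2·25.000 + -1/2 = 12.000


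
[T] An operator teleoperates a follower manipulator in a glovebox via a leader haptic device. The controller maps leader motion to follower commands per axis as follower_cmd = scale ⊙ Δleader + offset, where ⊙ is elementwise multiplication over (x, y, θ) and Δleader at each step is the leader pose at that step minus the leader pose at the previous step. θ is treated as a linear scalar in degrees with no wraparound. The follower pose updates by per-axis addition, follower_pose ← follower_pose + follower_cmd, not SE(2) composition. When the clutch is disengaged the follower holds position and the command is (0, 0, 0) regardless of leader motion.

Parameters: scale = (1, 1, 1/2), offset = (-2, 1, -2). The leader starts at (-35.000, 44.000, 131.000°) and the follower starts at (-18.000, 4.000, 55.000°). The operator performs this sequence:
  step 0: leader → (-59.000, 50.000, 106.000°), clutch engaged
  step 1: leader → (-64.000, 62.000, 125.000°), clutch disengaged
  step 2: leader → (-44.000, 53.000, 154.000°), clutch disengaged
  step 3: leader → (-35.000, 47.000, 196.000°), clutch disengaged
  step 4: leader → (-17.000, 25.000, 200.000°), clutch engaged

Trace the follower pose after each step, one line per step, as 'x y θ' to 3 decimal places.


-44.000 11.000 40.500
-44.000 11.000 40.500
-44.000 11.000 40.500
-44.000 11.000 40.500
-28.000 -10.000 40.500

step 0: Δleader=(-24.000, 6.000, -25.000°), engaged; cmd=(-26.000, 7.000, -14.500°) → follower=(-44.000, 11.000, 40.500°)
step 1: Δleader=(-5.000, 12.000, 19.000°), disengaged; cmd=(0,0,0) → follower holds at (-44.000, 11.000, 40.500°)
step 2: Δleader=(20.000, -9.000, 29.000°), disengaged; cmd=(0,0,0) → follower holds at (-44.000, 11.000, 40.500°)
step 3: Δleader=(9.000, -6.000, 42.000°), disengaged; cmd=(0,0,0) → follower holds at (-44.000, 11.000, 40.500°)
step 4: Δleader=(18.000, -22.000, 4.000°), engaged; cmd=(16.000, -21.000, 0.000°) → follower=(-28.000, -10.000, 40.500°)


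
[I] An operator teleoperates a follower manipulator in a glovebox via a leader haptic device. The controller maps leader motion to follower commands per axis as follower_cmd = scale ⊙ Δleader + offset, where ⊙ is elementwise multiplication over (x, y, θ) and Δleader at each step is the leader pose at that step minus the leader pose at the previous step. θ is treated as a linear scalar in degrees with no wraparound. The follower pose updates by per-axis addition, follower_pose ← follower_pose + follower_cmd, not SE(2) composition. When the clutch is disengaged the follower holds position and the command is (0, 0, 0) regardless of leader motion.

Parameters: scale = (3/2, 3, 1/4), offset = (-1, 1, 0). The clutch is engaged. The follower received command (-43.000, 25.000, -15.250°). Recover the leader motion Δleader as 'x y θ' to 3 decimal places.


-28.000 8.000 -61.000

axis x: (-43.000 − -1) / (3/2) = -28.000
axis y: (25.000 − 1) / (3) = 8.000
axis θ: (-15.250 − 0) / (1/4) = -61.000


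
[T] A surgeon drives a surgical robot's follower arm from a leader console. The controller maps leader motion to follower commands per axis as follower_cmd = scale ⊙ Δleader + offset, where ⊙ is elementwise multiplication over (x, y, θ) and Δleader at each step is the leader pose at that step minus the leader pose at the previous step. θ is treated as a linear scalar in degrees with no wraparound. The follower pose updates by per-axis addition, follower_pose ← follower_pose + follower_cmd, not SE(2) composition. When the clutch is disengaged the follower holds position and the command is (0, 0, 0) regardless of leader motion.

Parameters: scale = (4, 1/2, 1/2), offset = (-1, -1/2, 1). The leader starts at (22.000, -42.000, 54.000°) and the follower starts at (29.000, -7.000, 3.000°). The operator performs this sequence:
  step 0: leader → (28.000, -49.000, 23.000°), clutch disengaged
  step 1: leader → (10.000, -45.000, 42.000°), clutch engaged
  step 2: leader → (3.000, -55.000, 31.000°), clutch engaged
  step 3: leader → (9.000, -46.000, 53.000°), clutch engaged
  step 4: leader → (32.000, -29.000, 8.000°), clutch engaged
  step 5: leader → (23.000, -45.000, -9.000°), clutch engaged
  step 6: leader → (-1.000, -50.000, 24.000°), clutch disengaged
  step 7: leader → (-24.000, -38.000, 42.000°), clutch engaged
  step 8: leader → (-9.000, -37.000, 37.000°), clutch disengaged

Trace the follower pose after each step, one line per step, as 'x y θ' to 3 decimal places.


29.000 -7.000 3.000
-44.000 -5.500 13.500
-73.000 -11.000 9.000
-50.000 -7.000 21.000
41.000 1.000 -0.500
4.000 -7.500 -8.000
4.000 -7.500 -8.000
-89.000 -2.000 2.000
-89.000 -2.000 2.000

step 0: Δleader=(6.000, -7.000, -31.000°), disengaged; cmd=(0,0,0) → follower holds at (29.000, -7.000, 3.000°)
step 1: Δleader=(-18.000, 4.000, 19.000°), engaged; cmd=(-73.000, 1.500, 10.500°) → follower=(-44.000, -5.500, 13.500°)
step 2: Δleader=(-7.000, -10.000, -11.000°), engaged; cmd=(-29.000, -5.500, -4.500°) → follower=(-73.000, -11.000, 9.000°)
step 3: Δleader=(6.000, 9.000, 22.000°), engaged; cmd=(23.000, 4.000, 12.000°) → follower=(-50.000, -7.000, 21.000°)
step 4: Δleader=(23.000, 17.000, -45.000°), engaged; cmd=(91.000, 8.000, -21.500°) → follower=(41.000, 1.000, -0.500°)
step 5: Δleader=(-9.000, -16.000, -17.000°), engaged; cmd=(-37.000, -8.500, -7.500°) → follower=(4.000, -7.500, -8.000°)
step 6: Δleader=(-24.000, -5.000, 33.000°), disengaged; cmd=(0,0,0) → follower holds at (4.000, -7.500, -8.000°)
step 7: Δleader=(-23.000, 12.000, 18.000°), engaged; cmd=(-93.000, 5.500, 10.000°) → follower=(-89.000, -2.000, 2.000°)
step 8: Δleader=(15.000, 1.000, -5.000°), disengaged; cmd=(0,0,0) → follower holds at (-89.000, -2.000, 2.000°)


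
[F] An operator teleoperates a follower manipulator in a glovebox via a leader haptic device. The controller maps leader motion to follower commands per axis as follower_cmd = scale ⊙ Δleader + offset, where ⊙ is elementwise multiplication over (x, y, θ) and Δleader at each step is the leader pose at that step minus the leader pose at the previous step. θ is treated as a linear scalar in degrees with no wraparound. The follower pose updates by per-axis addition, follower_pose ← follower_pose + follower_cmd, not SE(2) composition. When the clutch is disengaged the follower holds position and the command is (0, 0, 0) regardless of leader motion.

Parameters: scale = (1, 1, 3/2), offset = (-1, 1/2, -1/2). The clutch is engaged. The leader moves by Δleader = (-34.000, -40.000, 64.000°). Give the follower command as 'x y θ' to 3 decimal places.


-35.000 -39.500 95.500

axis x: 1·-34.000 + -1 = -35.000
axis y: 1·-40.000 + 1/2 = -39.500
axis θ: 3/2·64.000 + -1/2 = 95.500


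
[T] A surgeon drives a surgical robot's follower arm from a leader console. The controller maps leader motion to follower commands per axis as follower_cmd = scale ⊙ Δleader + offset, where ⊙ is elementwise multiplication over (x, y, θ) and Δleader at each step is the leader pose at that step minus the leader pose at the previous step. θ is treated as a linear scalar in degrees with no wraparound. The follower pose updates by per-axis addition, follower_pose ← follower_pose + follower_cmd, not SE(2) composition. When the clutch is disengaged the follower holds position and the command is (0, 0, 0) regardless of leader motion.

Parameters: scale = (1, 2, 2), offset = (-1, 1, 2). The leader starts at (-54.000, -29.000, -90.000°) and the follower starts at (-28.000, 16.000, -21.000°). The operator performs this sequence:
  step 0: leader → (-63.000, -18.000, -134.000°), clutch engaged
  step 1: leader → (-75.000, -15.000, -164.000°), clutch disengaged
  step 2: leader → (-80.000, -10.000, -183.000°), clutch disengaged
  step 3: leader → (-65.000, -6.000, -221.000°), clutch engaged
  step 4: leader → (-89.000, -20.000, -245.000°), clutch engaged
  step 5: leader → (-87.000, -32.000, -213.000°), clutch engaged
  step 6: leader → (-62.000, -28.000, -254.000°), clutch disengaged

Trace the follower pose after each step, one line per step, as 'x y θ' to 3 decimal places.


-38.000 39.000 -107.000
-38.000 39.000 -107.000
-38.000 39.000 -107.000
-24.000 48.000 -181.000
-49.000 21.000 -227.000
-48.000 -2.000 -161.000
-48.000 -2.000 -161.000

step 0: Δleader=(-9.000, 11.000, -44.000°), engaged; cmd=(-10.000, 23.000, -86.000°) → follower=(-38.000, 39.000, -107.000°)
step 1: Δleader=(-12.000, 3.000, -30.000°), disengaged; cmd=(0,0,0) → follower holds at (-38.000, 39.000, -107.000°)
step 2: Δleader=(-5.000, 5.000, -19.000°), disengaged; cmd=(0,0,0) → follower holds at (-38.000, 39.000, -107.000°)
step 3: Δleader=(15.000, 4.000, -38.000°), engaged; cmd=(14.000, 9.000, -74.000°) → follower=(-24.000, 48.000, -181.000°)
step 4: Δleader=(-24.000, -14.000, -24.000°), engaged; cmd=(-25.000, -27.000, -46.000°) → follower=(-49.000, 21.000, -227.000°)
step 5: Δleader=(2.000, -12.000, 32.000°), engaged; cmd=(1.000, -23.000, 66.000°) → follower=(-48.000, -2.000, -161.000°)
step 6: Δleader=(25.000, 4.000, -41.000°), disengaged; cmd=(0,0,0) → follower holds at (-48.000, -2.000, -161.000°)


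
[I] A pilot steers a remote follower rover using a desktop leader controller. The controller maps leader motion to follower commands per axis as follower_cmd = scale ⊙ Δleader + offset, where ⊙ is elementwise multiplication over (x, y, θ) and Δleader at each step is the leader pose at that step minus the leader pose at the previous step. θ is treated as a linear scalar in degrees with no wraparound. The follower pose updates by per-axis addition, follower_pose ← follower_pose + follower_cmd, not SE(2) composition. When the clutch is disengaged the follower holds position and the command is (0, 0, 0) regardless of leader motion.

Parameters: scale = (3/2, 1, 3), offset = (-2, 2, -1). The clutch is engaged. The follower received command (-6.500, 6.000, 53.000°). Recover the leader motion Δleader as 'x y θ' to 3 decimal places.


axis x: (-6.500 − -2) / (3/2) = -3.000
axis y: (6.000 − 2) / (1) = 4.000
axis θ: (53.000 − -1) / (3) = 18.000

-3.000 4.000 18.000


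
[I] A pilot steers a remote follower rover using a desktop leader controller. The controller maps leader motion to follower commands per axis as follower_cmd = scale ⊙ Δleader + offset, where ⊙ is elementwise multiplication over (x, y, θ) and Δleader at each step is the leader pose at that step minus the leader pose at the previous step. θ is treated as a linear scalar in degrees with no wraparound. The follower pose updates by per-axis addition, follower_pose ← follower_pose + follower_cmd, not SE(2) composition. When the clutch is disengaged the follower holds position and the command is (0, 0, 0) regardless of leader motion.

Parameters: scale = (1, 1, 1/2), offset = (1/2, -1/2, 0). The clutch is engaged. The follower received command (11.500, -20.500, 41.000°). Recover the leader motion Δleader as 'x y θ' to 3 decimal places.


axis x: (11.500 − 1/2) / (1) = 11.000
axis y: (-20.500 − -1/2) / (1) = -20.000
axis θ: (41.000 − 0) / (1/2) = 82.000

11.000 -20.000 82.000


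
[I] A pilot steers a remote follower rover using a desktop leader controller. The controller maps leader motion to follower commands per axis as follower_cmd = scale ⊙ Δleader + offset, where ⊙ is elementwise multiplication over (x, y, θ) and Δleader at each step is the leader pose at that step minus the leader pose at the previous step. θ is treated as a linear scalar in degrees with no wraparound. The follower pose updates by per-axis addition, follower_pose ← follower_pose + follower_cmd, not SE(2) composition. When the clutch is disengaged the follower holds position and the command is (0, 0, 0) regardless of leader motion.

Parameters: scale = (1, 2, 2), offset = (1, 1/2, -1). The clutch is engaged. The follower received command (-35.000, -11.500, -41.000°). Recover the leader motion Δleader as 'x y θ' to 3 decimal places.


-36.000 -6.000 -20.000

axis x: (-35.000 − 1) / (1) = -36.000
axis y: (-11.500 − 1/2) / (2) = -6.000
axis θ: (-41.000 − -1) / (2) = -20.000


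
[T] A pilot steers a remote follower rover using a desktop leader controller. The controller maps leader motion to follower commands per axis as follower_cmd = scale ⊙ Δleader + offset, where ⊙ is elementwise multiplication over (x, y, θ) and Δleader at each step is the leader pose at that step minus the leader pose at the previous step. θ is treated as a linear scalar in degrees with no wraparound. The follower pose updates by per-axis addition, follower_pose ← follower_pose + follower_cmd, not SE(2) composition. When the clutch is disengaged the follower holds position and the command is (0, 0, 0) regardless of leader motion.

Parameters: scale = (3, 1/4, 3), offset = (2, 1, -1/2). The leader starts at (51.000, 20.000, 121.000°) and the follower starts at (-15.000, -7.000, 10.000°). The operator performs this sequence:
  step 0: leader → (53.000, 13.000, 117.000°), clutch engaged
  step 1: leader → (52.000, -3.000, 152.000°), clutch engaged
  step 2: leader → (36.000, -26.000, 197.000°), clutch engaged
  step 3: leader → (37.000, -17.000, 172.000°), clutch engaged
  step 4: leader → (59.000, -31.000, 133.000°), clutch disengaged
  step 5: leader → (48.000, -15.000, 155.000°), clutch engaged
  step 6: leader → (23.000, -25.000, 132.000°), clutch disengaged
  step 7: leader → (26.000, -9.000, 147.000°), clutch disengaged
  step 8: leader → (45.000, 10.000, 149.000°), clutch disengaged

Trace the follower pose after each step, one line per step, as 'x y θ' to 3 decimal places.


-7.000 -7.750 -2.500
-8.000 -10.750 102.000
-54.000 -15.500 236.500
-49.000 -12.250 161.000
-49.000 -12.250 161.000
-80.000 -7.250 226.500
-80.000 -7.250 226.500
-80.000 -7.250 226.500
-80.000 -7.250 226.500

step 0: Δleader=(2.000, -7.000, -4.000°), engaged; cmd=(8.000, -0.750, -12.500°) → follower=(-7.000, -7.750, -2.500°)
step 1: Δleader=(-1.000, -16.000, 35.000°), engaged; cmd=(-1.000, -3.000, 104.500°) → follower=(-8.000, -10.750, 102.000°)
step 2: Δleader=(-16.000, -23.000, 45.000°), engaged; cmd=(-46.000, -4.750, 134.500°) → follower=(-54.000, -15.500, 236.500°)
step 3: Δleader=(1.000, 9.000, -25.000°), engaged; cmd=(5.000, 3.250, -75.500°) → follower=(-49.000, -12.250, 161.000°)
step 4: Δleader=(22.000, -14.000, -39.000°), disengaged; cmd=(0,0,0) → follower holds at (-49.000, -12.250, 161.000°)
step 5: Δleader=(-11.000, 16.000, 22.000°), engaged; cmd=(-31.000, 5.000, 65.500°) → follower=(-80.000, -7.250, 226.500°)
step 6: Δleader=(-25.000, -10.000, -23.000°), disengaged; cmd=(0,0,0) → follower holds at (-80.000, -7.250, 226.500°)
step 7: Δleader=(3.000, 16.000, 15.000°), disengaged; cmd=(0,0,0) → follower holds at (-80.000, -7.250, 226.500°)
step 8: Δleader=(19.000, 19.000, 2.000°), disengaged; cmd=(0,0,0) → follower holds at (-80.000, -7.250, 226.500°)


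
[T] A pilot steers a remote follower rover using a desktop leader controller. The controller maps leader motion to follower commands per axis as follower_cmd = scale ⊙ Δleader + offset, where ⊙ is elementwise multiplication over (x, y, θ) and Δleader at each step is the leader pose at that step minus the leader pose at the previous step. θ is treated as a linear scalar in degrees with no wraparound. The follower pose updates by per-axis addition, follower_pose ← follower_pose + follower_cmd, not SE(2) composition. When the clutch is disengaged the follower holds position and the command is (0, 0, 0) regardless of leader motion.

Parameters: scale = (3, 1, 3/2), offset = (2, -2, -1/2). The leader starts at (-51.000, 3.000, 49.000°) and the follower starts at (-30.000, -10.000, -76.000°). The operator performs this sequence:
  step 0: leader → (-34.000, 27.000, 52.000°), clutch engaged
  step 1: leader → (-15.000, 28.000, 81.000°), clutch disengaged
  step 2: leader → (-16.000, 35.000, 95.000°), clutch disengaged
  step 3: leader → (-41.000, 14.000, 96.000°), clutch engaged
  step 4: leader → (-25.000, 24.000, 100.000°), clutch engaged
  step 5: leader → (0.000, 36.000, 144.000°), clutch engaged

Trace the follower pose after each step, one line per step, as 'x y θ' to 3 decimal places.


step 0: Δleader=(17.000, 24.000, 3.000°), engaged; cmd=(53.000, 22.000, 4.000°) → follower=(23.000, 12.000, -72.000°)
step 1: Δleader=(19.000, 1.000, 29.000°), disengaged; cmd=(0,0,0) → follower holds at (23.000, 12.000, -72.000°)
step 2: Δleader=(-1.000, 7.000, 14.000°), disengaged; cmd=(0,0,0) → follower holds at (23.000, 12.000, -72.000°)
step 3: Δleader=(-25.000, -21.000, 1.000°), engaged; cmd=(-73.000, -23.000, 1.000°) → follower=(-50.000, -11.000, -71.000°)
step 4: Δleader=(16.000, 10.000, 4.000°), engaged; cmd=(50.000, 8.000, 5.500°) → follower=(0.000, -3.000, -65.500°)
step 5: Δleader=(25.000, 12.000, 44.000°), engaged; cmd=(77.000, 10.000, 65.500°) → follower=(77.000, 7.000, 0.000°)

23.000 12.000 -72.000
23.000 12.000 -72.000
23.000 12.000 -72.000
-50.000 -11.000 -71.000
0.000 -3.000 -65.500
77.000 7.000 0.000


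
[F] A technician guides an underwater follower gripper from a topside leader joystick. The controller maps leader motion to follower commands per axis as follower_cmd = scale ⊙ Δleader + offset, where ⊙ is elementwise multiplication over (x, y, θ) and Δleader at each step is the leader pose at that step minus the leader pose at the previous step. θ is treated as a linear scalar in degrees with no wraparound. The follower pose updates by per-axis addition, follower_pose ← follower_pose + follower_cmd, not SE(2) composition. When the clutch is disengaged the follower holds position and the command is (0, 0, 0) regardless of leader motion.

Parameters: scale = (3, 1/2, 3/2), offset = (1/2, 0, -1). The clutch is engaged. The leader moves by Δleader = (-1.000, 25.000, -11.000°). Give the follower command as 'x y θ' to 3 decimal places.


-2.500 12.500 -17.500

axis x: 3·-1.000 + 1/2 = -2.500
axis y: 1/2·25.000 + 0 = 12.500
axis θ: 3/2·-11.000 + -1 = -17.500


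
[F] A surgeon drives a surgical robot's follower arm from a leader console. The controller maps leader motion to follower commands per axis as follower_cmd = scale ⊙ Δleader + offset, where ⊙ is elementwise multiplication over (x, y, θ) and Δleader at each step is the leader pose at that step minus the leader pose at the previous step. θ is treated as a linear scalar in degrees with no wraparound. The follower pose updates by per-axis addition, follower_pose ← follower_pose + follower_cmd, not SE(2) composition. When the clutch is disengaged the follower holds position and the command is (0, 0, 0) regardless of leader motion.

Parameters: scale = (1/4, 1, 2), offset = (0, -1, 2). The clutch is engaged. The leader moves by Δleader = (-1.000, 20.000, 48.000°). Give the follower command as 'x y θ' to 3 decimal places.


-0.250 19.000 98.000

axis x: 1/4·-1.000 + 0 = -0.250
axis y: 1·20.000 + -1 = 19.000
axis θ: 2·48.000 + 2 = 98.000


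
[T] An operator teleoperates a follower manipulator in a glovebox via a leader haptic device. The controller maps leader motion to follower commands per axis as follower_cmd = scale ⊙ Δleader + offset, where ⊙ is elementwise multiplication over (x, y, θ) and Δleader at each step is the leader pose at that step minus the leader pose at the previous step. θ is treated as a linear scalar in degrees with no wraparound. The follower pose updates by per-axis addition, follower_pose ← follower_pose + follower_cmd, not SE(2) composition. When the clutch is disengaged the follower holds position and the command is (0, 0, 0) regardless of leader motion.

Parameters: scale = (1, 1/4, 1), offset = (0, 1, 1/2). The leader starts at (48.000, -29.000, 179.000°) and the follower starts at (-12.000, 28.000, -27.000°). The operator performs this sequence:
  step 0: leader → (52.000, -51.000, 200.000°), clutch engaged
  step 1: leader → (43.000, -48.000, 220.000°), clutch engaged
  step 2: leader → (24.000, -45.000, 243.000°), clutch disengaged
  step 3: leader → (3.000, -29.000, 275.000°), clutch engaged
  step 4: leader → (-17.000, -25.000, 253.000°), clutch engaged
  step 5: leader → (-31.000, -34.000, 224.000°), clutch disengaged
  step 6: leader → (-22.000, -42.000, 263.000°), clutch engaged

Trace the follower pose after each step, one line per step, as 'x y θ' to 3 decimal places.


-8.000 23.500 -5.500
-17.000 25.250 15.000
-17.000 25.250 15.000
-38.000 30.250 47.500
-58.000 32.250 26.000
-58.000 32.250 26.000
-49.000 31.250 65.500

step 0: Δleader=(4.000, -22.000, 21.000°), engaged; cmd=(4.000, -4.500, 21.500°) → follower=(-8.000, 23.500, -5.500°)
step 1: Δleader=(-9.000, 3.000, 20.000°), engaged; cmd=(-9.000, 1.750, 20.500°) → follower=(-17.000, 25.250, 15.000°)
step 2: Δleader=(-19.000, 3.000, 23.000°), disengaged; cmd=(0,0,0) → follower holds at (-17.000, 25.250, 15.000°)
step 3: Δleader=(-21.000, 16.000, 32.000°), engaged; cmd=(-21.000, 5.000, 32.500°) → follower=(-38.000, 30.250, 47.500°)
step 4: Δleader=(-20.000, 4.000, -22.000°), engaged; cmd=(-20.000, 2.000, -21.500°) → follower=(-58.000, 32.250, 26.000°)
step 5: Δleader=(-14.000, -9.000, -29.000°), disengaged; cmd=(0,0,0) → follower holds at (-58.000, 32.250, 26.000°)
step 6: Δleader=(9.000, -8.000, 39.000°), engaged; cmd=(9.000, -1.000, 39.500°) → follower=(-49.000, 31.250, 65.500°)


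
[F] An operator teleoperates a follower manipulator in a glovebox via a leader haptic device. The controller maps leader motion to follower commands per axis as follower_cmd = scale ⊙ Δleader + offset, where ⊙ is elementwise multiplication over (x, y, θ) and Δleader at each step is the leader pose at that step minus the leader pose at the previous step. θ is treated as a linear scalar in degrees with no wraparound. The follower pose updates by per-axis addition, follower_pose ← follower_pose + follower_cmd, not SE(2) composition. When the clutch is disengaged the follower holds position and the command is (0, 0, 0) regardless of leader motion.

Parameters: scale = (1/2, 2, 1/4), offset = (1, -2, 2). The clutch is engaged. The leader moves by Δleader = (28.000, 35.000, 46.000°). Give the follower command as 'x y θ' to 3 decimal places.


axis x: 1/2·28.000 + 1 = 15.000
axis y: 2·35.000 + -2 = 68.000
axis θ: 1/4·46.000 + 2 = 13.500

15.000 68.000 13.500


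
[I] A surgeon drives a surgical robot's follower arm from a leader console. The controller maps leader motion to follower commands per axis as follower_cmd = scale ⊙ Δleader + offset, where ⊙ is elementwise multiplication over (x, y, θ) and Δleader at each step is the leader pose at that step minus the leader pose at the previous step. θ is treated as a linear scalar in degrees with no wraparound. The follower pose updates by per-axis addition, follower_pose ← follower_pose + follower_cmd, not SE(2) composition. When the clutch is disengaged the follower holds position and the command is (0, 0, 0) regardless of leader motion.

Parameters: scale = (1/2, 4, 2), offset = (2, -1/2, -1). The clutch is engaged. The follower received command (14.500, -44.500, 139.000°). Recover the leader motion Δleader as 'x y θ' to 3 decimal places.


25.000 -11.000 70.000

axis x: (14.500 − 2) / (1/2) = 25.000
axis y: (-44.500 − -1/2) / (4) = -11.000
axis θ: (139.000 − -1) / (2) = 70.000


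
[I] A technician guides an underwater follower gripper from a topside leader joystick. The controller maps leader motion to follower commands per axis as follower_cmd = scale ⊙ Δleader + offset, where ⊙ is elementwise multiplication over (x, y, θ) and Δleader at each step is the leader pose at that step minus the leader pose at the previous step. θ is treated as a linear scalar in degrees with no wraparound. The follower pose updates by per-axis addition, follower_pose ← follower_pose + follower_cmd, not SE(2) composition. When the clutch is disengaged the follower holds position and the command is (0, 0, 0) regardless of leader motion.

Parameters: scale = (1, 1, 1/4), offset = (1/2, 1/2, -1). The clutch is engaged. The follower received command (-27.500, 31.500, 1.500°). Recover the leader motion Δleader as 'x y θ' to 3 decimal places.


-28.000 31.000 10.000

axis x: (-27.500 − 1/2) / (1) = -28.000
axis y: (31.500 − 1/2) / (1) = 31.000
axis θ: (1.500 − -1) / (1/4) = 10.000


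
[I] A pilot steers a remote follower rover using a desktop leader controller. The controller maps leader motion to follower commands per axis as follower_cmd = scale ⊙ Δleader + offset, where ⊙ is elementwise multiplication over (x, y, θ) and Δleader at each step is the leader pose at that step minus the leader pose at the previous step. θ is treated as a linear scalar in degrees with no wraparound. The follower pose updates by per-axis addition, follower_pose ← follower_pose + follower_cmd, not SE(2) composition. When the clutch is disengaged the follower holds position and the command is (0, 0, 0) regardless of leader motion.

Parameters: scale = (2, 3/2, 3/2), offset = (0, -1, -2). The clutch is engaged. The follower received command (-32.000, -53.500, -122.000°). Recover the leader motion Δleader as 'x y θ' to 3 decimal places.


axis x: (-32.000 − 0) / (2) = -16.000
axis y: (-53.500 − -1) / (3/2) = -35.000
axis θ: (-122.000 − -2) / (3/2) = -80.000

-16.000 -35.000 -80.000


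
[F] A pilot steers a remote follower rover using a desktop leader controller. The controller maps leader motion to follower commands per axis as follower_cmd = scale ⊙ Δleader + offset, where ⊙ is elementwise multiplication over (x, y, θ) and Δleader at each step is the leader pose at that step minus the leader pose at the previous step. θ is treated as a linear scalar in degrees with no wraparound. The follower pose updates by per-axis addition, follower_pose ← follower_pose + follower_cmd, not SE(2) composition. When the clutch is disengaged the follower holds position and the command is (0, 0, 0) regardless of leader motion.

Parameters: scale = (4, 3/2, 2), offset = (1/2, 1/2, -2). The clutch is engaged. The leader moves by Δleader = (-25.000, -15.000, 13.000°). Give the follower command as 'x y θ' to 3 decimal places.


axis x: 4·-25.000 + 1/2 = -99.500
axis y: 3/2·-15.000 + 1/2 = -22.000
axis θ: 2·13.000 + -2 = 24.000

-99.500 -22.000 24.000


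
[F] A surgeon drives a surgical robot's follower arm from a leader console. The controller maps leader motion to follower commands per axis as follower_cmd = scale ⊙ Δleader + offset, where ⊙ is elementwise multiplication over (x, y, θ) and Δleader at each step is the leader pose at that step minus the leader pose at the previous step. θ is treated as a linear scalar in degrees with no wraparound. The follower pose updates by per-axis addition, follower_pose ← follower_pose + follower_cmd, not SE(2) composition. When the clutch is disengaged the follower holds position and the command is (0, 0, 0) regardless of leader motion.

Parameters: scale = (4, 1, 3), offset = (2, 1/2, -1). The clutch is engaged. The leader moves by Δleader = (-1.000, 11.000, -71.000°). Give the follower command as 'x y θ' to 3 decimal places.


axis x: 4·-1.000 + 2 = -2.000
axis y: 1·11.000 + 1/2 = 11.500
axis θ: 3·-71.000 + -1 = -214.000

-2.000 11.500 -214.000


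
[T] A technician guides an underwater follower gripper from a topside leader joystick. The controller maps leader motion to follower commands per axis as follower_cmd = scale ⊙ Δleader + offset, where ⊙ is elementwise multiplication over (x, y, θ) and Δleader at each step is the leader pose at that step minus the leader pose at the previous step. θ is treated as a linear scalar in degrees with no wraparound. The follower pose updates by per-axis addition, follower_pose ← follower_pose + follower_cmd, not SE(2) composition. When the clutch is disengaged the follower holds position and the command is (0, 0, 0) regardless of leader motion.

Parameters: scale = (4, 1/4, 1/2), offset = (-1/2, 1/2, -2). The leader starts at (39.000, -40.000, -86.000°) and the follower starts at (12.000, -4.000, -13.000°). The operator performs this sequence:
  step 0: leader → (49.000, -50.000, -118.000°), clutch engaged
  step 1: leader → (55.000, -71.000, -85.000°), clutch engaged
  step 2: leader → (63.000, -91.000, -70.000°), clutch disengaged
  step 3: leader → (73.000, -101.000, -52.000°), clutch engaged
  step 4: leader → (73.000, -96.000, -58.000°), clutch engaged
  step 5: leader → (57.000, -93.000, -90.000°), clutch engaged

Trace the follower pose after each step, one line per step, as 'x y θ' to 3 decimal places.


51.500 -6.000 -31.000
75.000 -10.750 -16.500
75.000 -10.750 -16.500
114.500 -12.750 -9.500
114.000 -11.000 -14.500
49.500 -9.750 -32.500

step 0: Δleader=(10.000, -10.000, -32.000°), engaged; cmd=(39.500, -2.000, -18.000°) → follower=(51.500, -6.000, -31.000°)
step 1: Δleader=(6.000, -21.000, 33.000°), engaged; cmd=(23.500, -4.750, 14.500°) → follower=(75.000, -10.750, -16.500°)
step 2: Δleader=(8.000, -20.000, 15.000°), disengaged; cmd=(0,0,0) → follower holds at (75.000, -10.750, -16.500°)
step 3: Δleader=(10.000, -10.000, 18.000°), engaged; cmd=(39.500, -2.000, 7.000°) → follower=(114.500, -12.750, -9.500°)
step 4: Δleader=(0.000, 5.000, -6.000°), engaged; cmd=(-0.500, 1.750, -5.000°) → follower=(114.000, -11.000, -14.500°)
step 5: Δleader=(-16.000, 3.000, -32.000°), engaged; cmd=(-64.500, 1.250, -18.000°) → follower=(49.500, -9.750, -32.500°)


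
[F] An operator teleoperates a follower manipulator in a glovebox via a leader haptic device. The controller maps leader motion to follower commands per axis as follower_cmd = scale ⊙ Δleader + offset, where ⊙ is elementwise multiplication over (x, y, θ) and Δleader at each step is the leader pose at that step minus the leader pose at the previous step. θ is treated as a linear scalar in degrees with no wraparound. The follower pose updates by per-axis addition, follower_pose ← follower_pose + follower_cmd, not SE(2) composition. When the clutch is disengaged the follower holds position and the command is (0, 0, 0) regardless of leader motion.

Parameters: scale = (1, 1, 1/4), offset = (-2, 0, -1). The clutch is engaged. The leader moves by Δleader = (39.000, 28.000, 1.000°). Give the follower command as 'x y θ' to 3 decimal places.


axis x: 1·39.000 + -2 = 37.000
axis y: 1·28.000 + 0 = 28.000
axis θ: 1/4·1.000 + -1 = -0.750

37.000 28.000 -0.750


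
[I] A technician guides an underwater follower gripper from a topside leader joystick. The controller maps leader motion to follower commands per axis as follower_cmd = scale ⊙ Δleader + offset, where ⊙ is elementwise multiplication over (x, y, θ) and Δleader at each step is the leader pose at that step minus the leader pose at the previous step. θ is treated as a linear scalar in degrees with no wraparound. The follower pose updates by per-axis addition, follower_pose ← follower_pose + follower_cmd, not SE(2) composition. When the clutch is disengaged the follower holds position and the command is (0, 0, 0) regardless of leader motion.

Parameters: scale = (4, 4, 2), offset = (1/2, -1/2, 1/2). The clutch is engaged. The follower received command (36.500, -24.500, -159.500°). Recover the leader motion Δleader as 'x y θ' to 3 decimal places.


9.000 -6.000 -80.000

axis x: (36.500 − 1/2) / (4) = 9.000
axis y: (-24.500 − -1/2) / (4) = -6.000
axis θ: (-159.500 − 1/2) / (2) = -80.000


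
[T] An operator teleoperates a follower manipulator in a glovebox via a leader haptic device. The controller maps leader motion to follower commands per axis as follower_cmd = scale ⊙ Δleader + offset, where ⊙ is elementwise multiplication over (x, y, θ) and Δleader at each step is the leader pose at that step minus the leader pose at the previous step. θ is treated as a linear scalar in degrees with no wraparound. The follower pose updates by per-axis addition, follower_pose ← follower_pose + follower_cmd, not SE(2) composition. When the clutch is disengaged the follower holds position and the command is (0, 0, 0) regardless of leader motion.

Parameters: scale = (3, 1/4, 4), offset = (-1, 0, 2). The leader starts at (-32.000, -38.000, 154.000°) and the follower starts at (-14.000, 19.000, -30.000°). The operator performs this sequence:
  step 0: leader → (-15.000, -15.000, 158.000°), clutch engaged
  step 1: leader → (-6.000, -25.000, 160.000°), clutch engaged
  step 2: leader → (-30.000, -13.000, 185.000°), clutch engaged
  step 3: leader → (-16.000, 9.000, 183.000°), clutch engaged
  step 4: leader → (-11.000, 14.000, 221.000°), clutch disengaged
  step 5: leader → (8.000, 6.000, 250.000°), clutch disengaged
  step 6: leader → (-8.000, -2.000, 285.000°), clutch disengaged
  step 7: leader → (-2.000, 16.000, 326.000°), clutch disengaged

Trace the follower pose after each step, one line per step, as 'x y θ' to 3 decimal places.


36.000 24.750 -12.000
62.000 22.250 -2.000
-11.000 25.250 100.000
30.000 30.750 94.000
30.000 30.750 94.000
30.000 30.750 94.000
30.000 30.750 94.000
30.000 30.750 94.000

step 0: Δleader=(17.000, 23.000, 4.000°), engaged; cmd=(50.000, 5.750, 18.000°) → follower=(36.000, 24.750, -12.000°)
step 1: Δleader=(9.000, -10.000, 2.000°), engaged; cmd=(26.000, -2.500, 10.000°) → follower=(62.000, 22.250, -2.000°)
step 2: Δleader=(-24.000, 12.000, 25.000°), engaged; cmd=(-73.000, 3.000, 102.000°) → follower=(-11.000, 25.250, 100.000°)
step 3: Δleader=(14.000, 22.000, -2.000°), engaged; cmd=(41.000, 5.500, -6.000°) → follower=(30.000, 30.750, 94.000°)
step 4: Δleader=(5.000, 5.000, 38.000°), disengaged; cmd=(0,0,0) → follower holds at (30.000, 30.750, 94.000°)
step 5: Δleader=(19.000, -8.000, 29.000°), disengaged; cmd=(0,0,0) → follower holds at (30.000, 30.750, 94.000°)
step 6: Δleader=(-16.000, -8.000, 35.000°), disengaged; cmd=(0,0,0) → follower holds at (30.000, 30.750, 94.000°)
step 7: Δleader=(6.000, 18.000, 41.000°), disengaged; cmd=(0,0,0) → follower holds at (30.000, 30.750, 94.000°)


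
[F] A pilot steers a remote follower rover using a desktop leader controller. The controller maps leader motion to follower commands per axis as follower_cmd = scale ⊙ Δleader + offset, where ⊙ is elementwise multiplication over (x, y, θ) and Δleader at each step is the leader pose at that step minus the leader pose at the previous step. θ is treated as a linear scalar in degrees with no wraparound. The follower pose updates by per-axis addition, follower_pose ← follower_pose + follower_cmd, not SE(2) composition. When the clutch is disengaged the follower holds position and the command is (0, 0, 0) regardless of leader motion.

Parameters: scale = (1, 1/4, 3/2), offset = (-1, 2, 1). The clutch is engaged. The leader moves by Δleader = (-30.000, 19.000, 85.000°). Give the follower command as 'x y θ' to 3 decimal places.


axis x: 1·-30.000 + -1 = -31.000
axis y: 1/4·19.000 + 2 = 6.750
axis θ: 3/2·85.000 + 1 = 128.500

-31.000 6.750 128.500


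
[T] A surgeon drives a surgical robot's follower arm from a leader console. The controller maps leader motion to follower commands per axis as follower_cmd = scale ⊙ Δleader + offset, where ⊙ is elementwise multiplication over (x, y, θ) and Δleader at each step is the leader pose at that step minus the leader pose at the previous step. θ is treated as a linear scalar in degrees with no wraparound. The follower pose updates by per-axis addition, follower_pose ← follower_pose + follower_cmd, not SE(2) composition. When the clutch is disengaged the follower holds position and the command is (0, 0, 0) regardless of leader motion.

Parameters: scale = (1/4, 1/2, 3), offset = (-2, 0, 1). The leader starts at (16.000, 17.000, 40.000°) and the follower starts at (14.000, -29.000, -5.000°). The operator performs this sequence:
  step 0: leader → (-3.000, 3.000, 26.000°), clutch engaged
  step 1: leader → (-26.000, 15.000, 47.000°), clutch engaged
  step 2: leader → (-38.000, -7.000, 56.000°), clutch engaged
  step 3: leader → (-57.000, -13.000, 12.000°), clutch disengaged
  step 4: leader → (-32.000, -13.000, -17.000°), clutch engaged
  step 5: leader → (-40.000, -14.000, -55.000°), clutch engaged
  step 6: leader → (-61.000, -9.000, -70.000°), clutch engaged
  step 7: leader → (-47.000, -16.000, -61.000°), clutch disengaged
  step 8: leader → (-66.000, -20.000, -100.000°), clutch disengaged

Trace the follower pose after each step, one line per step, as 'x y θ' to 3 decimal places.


step 0: Δleader=(-19.000, -14.000, -14.000°), engaged; cmd=(-6.750, -7.000, -41.000°) → follower=(7.250, -36.000, -46.000°)
step 1: Δleader=(-23.000, 12.000, 21.000°), engaged; cmd=(-7.750, 6.000, 64.000°) → follower=(-0.500, -30.000, 18.000°)
step 2: Δleader=(-12.000, -22.000, 9.000°), engaged; cmd=(-5.000, -11.000, 28.000°) → follower=(-5.500, -41.000, 46.000°)
step 3: Δleader=(-19.000, -6.000, -44.000°), disengaged; cmd=(0,0,0) → follower holds at (-5.500, -41.000, 46.000°)
step 4: Δleader=(25.000, 0.000, -29.000°), engaged; cmd=(4.250, 0.000, -86.000°) → follower=(-1.250, -41.000, -40.000°)
step 5: Δleader=(-8.000, -1.000, -38.000°), engaged; cmd=(-4.000, -0.500, -113.000°) → follower=(-5.250, -41.500, -153.000°)
step 6: Δleader=(-21.000, 5.000, -15.000°), engaged; cmd=(-7.250, 2.500, -44.000°) → follower=(-12.500, -39.000, -197.000°)
step 7: Δleader=(14.000, -7.000, 9.000°), disengaged; cmd=(0,0,0) → follower holds at (-12.500, -39.000, -197.000°)
step 8: Δleader=(-19.000, -4.000, -39.000°), disengaged; cmd=(0,0,0) → follower holds at (-12.500, -39.000, -197.000°)

7.250 -36.000 -46.000
-0.500 -30.000 18.000
-5.500 -41.000 46.000
-5.500 -41.000 46.000
-1.250 -41.000 -40.000
-5.250 -41.500 -153.000
-12.500 -39.000 -197.000
-12.500 -39.000 -197.000
-12.500 -39.000 -197.000
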